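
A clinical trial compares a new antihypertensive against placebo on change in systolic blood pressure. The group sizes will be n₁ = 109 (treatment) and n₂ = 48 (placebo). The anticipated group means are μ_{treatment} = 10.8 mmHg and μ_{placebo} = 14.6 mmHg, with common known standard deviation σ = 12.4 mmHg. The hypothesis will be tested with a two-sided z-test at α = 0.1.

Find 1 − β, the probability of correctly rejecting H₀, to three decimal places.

Standardized effect: d = |μ_{treatment} − μ_{placebo}| / σ = |10.8 − 14.6| / 12.4 = 0.3065
Noncentrality parameter: δ = d / √(1/n₁ + 1/n₂) = 0.3065 / √(1/109 + 1/48) = 1.7691
Critical value for a two-sided test at α = 0.1: z_{α/2} = 1.645.
Power = Φ(δ − 1.645) + Φ(−δ − 1.645) = Φ(0.124) + Φ(-3.414) = 0.5494 + 0.0003 = 0.5497.

Power ≈ 0.550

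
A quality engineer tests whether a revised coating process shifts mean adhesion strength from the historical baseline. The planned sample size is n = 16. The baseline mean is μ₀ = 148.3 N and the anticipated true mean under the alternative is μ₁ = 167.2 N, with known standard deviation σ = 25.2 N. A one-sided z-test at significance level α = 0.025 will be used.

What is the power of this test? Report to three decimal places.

Power ≈ 0.851

Standardized effect: d = |μ₁ − μ₀| / σ = |167.2 − 148.3| / 25.2 = 0.7500
Noncentrality parameter: δ = d·√n = 0.7500 × √16 = 3.0000
Critical value for a one-sided test at α = 0.025: z_α = 1.960.
Power = P(Z > 1.960 − δ) = Φ(1.040) = 0.8508.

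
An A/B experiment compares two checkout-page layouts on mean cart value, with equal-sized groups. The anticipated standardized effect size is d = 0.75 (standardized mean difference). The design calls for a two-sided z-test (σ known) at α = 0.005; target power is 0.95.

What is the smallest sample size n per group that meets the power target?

For power 0.95 need Φ(δ − z_{0.0025}) = 0.95, so δ = z_{0.0025} + z_{0.05} = 2.807 + 1.645 = 4.452.
(For δ > 0 the lower-tail rejection region contributes negligibly to power, so the one-term inversion is standard.)
δ = d·√(n/2) ⇒ n = 2(δ/d)² = 2 × (4.452 / 0.75)² = 70.47.
Round up to the next whole unit.

n = 71 per group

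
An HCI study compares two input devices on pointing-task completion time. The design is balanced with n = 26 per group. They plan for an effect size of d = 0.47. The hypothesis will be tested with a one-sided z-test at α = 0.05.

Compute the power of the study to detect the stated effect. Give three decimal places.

Power ≈ 0.520

Noncentrality parameter: δ = d·√(n/2) = 0.47 × √(26/2) = 1.6946
Critical value for a one-sided test at α = 0.05: z_α = 1.645.
Power = P(Z > 1.645 − δ) = Φ(0.050) = 0.5198.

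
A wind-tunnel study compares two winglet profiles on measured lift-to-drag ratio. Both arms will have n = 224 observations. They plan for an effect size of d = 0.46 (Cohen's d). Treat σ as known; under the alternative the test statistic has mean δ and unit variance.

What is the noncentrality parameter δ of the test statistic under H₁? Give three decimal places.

The noncentrality parameter scales effect size by the design's sample-size factor: δ = d·√(n/2) = 0.46 × √(224/2) = 4.8682

δ ≈ 4.868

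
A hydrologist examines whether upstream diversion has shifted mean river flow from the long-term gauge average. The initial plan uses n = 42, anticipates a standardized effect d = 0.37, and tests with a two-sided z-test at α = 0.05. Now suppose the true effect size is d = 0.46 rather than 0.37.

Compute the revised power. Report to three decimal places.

With d = 0.46: δ = d·√n = 0.46 × √42 = 2.9811. Critical value z_{0.025} = 1.960.
Revised power = Φ(δ − 1.960) + Φ(−δ − 1.960) = Φ(1.021) + Φ(-4.941) = 0.8464 + 0.0000 = 0.8464.

Power ≈ 0.846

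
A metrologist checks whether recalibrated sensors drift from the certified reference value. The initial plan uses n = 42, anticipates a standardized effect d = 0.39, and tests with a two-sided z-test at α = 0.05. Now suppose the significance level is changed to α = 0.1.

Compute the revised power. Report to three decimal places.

Power ≈ 0.811

δ = d·√n = 0.39 × √42 = 2.5275 (unchanged). New critical value: z_{0.05} = 1.645.
Revised power = Φ(δ − 1.645) + Φ(−δ − 1.645) = Φ(0.883) + Φ(-4.172) = 0.8113 + 0.0000 = 0.8113.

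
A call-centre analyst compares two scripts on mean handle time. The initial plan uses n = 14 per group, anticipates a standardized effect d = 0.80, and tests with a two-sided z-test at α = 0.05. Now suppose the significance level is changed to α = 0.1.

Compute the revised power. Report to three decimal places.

Power ≈ 0.682

δ = d·√(n/2) = 0.80 × √(14/2) = 2.1166 (unchanged). New critical value: z_{0.05} = 1.645.
Revised power = Φ(δ − 1.645) + Φ(−δ − 1.645) = Φ(0.472) + Φ(-3.761) = 0.6814 + 0.0001 = 0.6815.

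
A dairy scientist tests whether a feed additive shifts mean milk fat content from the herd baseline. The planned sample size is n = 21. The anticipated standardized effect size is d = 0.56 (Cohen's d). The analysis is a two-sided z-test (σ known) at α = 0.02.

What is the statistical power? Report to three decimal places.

Power ≈ 0.595

Noncentrality parameter: λ = d·√n = 0.56 × √21 = 2.5662
Two-sided α = 0.02 → critical value z_{0.01} = 2.326.
Power = Φ(λ − 2.326) + Φ(−λ − 2.326) = Φ(0.240) + Φ(-4.893) = 0.5948 + 0.0000 = 0.5948.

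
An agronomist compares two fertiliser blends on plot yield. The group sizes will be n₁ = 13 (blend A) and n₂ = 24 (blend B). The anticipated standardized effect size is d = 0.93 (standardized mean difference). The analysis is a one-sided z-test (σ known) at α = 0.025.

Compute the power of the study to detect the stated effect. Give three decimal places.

Noncentrality parameter: δ = d / √(1/n₁ + 1/n₂) = 0.93 / √(1/13 + 1/24) = 2.7006
One-sided α = 0.025 → critical value z_{0.025} = 1.960.
Power = Φ(δ − 1.960) = Φ(0.741) = 0.7705.

Power ≈ 0.771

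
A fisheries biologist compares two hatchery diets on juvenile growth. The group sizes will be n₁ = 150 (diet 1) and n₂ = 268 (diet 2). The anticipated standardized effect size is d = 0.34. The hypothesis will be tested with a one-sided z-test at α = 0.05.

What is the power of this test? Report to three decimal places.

Noncentrality parameter: δ = d / √(1/n₁ + 1/n₂) = 0.34 / √(1/150 + 1/268) = 3.3343
Critical value for a one-sided test at α = 0.05: z_α = 1.645.
Power = P(Z > 1.645 − δ) = Φ(1.689) = 0.9544.

Power ≈ 0.954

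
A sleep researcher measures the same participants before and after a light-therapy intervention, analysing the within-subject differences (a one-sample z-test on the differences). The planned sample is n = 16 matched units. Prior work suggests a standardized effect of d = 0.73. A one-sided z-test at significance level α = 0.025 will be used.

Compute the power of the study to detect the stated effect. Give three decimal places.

Noncentrality parameter: δ = d·√n = 0.73 × √16 = 2.9200
One-sided α = 0.025 → critical value z_{0.025} = 1.960.
Power = P(Z > 1.960 − δ) = Φ(0.960) = 0.8315.

Power ≈ 0.831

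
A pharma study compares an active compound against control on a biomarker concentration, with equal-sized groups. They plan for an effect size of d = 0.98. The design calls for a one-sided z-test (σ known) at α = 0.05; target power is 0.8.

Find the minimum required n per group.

Set Φ(δ − 1.645) = 0.8; then δ − 1.645 = Φ⁻¹(0.8) = 0.842, giving δ = 2.486.
δ = d·√(n/2) ⇒ n = 2(δ/d)² = 2 × (2.486 / 0.98)² = 12.87.
Round up to the next whole unit.

n = 13 per group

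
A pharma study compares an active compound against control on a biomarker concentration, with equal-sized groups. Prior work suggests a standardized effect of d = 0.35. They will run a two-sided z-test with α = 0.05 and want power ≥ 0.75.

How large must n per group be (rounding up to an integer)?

Set Φ(δ − 1.960) = 0.75; then δ − 1.960 = Φ⁻¹(0.75) = 0.674, giving δ = 2.634.
(Ignoring the negligible lower-tail rejection probability gives the usual closed-form inversion.)
δ = d·√(n/2) ⇒ n = 2(δ/d)² = 2 × (2.634 / 0.35)² = 113.31.
Round up to the next whole unit.

n = 114 per group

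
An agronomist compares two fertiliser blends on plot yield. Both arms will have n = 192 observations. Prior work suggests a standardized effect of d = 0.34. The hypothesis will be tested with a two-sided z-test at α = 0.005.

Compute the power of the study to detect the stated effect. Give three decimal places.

Noncentrality parameter: δ = d·√(n/2) = 0.34 × √(192/2) = 3.3313
Two-sided α = 0.005 → critical value z_{0.0025} = 2.807.
Power = Φ(δ − 2.807) + Φ(−δ − 2.807) = Φ(0.524) + Φ(-6.138) = 0.7000 + 0.0000 = 0.7000.

Power ≈ 0.700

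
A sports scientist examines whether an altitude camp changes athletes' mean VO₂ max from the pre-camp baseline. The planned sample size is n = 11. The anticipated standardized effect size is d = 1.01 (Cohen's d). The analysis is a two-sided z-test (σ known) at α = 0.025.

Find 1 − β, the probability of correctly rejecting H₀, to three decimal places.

Power ≈ 0.866

Noncentrality parameter: δ = d·√n = 1.01 × √11 = 3.3498
Critical value for a two-sided test at α = 0.025: z_{α/2} = 2.241.
Power = Φ(δ − 2.241) + Φ(−δ − 2.241) = Φ(1.108) + Φ(-5.591) = 0.8662 + 0.0000 = 0.8662.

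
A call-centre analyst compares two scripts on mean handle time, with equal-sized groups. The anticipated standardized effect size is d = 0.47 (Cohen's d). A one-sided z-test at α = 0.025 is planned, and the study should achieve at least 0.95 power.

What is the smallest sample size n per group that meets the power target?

For power 0.95 need Φ(δ − z_{0.025}) = 0.95, so δ = z_{0.025} + z_{0.05} = 1.960 + 1.645 = 3.605.
δ = d·√(n/2) ⇒ n = 2(δ/d)² = 2 × (3.605 / 0.47)² = 117.65.
Round up to the next whole unit.

n = 118 per group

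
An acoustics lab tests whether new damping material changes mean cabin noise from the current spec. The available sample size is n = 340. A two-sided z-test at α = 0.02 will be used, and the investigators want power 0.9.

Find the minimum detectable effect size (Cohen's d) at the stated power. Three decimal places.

d ≈ 0.196

Need Φ(δ − 2.326) = 0.9, so δ = 2.326 + 1.282 = 3.608.
(The second rejection-region term Φ(−δ − z_{α/2}) is negligible and dropped.)
δ = d·√n ⇒ d = δ/√n = 3.608/√340 = 0.1957.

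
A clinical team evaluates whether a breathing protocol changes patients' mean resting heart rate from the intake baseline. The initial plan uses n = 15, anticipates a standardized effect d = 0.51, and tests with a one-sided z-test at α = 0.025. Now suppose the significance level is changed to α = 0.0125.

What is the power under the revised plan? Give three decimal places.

δ = d·√n = 0.51 × √15 = 1.9752 (unchanged). New critical value: z_{0.0125} = 2.241.
Revised power = P(Z > 2.241 − δ) = Φ(-0.266) = 0.3950.

Power ≈ 0.395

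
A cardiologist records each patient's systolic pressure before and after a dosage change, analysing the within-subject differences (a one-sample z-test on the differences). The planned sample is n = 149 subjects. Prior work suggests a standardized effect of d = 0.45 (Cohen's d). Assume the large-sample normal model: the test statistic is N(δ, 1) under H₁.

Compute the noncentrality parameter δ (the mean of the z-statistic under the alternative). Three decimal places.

The noncentrality parameter scales effect size by the design's sample-size factor: δ = d·√n = 0.45 × √149 = 5.4930

δ ≈ 5.493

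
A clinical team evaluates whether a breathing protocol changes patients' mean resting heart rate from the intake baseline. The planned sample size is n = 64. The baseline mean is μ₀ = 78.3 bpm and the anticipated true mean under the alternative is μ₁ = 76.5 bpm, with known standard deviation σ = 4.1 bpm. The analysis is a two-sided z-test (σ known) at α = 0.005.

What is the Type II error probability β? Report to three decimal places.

β ≈ 0.240

Standardized effect: d = |μ₁ − μ₀| / σ = |76.5 − 78.3| / 4.1 = 0.4390
Noncentrality parameter: δ = d·√n = 0.4390 × √64 = 3.5122
Two-sided α = 0.005 → critical value z_{0.0025} = 2.807.
Power = Φ(δ − 2.807) + Φ(−δ − 2.807) = Φ(0.705) + Φ(-6.319) = 0.7596 + 0.0000 = 0.7596.
Type II error: β = 1 − power = 1 − 0.7596 = 0.2404.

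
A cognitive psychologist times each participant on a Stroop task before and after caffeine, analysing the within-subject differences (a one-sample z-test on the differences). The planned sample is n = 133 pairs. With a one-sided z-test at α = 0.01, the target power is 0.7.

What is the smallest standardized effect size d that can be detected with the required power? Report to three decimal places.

Need Φ(δ − 2.326) = 0.7, so δ = 2.326 + 0.524 = 2.851.
δ = d·√n ⇒ d = δ/√n = 2.851/√133 = 0.2472.

d ≈ 0.247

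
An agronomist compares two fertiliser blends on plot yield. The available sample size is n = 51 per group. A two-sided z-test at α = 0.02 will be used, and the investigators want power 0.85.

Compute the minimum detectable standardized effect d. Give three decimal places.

Required noncentrality: δ = z_{0.01} + z_{0.15} = 2.326 + 1.036 = 3.363.
(Lower-tail contribution to power is negligible for δ > 0.)
δ = d·√(n/2) ⇒ d = δ/√(n/2) = 3.363/√(51/2) = 0.6659.

d ≈ 0.666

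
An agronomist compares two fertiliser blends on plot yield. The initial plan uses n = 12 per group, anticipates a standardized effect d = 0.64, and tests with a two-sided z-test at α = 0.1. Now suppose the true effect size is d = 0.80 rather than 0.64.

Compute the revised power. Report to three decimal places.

Power ≈ 0.624

With d = 0.80: δ = d·√(n/2) = 0.80 × √(12/2) = 1.9596. Critical value z_{0.05} = 1.645.
Revised power = Φ(δ − 1.645) + Φ(−δ − 1.645) = Φ(0.315) + Φ(-3.604) = 0.6235 + 0.0002 = 0.6237.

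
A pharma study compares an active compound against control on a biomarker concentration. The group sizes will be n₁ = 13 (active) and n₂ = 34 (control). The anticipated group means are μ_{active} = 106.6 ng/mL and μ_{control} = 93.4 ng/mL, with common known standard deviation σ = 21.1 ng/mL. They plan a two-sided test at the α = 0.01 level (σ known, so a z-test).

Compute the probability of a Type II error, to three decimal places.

Standardized effect: d = |μ_{active} − μ_{control}| / σ = |106.6 − 93.4| / 21.1 = 0.6256
Noncentrality parameter: δ = d / √(1/n₁ + 1/n₂) = 0.6256 / √(1/13 + 1/34) = 1.9185
Critical value for a two-sided test at α = 0.01: z_{α/2} = 2.576.
Power = Φ(δ − 2.576) + Φ(−δ − 2.576) = Φ(-0.657) + Φ(-4.494) = 0.2555 + 0.0000 = 0.2555.
Type II error: β = 1 − power = 1 − 0.2555 = 0.7445.

β ≈ 0.745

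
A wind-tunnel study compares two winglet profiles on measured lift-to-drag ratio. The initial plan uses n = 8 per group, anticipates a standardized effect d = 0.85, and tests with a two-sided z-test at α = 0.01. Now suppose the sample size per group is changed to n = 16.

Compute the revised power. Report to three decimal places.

Power ≈ 0.432

With n = 16 per group: δ = d·√(n/2) = 0.85 × √(16/2) = 2.4042. Critical value z_{0.005} = 2.576.
Revised power = Φ(δ − 2.576) + Φ(−δ − 2.576) = Φ(-0.172) + Φ(-4.980) = 0.4318 + 0.0000 = 0.4319.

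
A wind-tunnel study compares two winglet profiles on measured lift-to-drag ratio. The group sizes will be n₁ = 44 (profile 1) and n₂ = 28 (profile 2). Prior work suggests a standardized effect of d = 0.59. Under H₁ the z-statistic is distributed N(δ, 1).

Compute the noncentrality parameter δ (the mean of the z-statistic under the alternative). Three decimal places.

δ ≈ 2.441

The noncentrality parameter scales effect size by the design's sample-size factor: δ = d / √(1/n₁ + 1/n₂) = 0.59 / √(1/44 + 1/28) = 2.4406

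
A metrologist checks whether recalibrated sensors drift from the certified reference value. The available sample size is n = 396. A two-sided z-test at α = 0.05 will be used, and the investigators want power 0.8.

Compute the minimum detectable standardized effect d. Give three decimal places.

d ≈ 0.141

Required noncentrality: δ = z_{0.025} + z_{0.20} = 1.960 + 0.842 = 2.802.
(The second rejection-region term Φ(−δ − z_{α/2}) is negligible and dropped.)
δ = d·√n ⇒ d = δ/√n = 2.802/√396 = 0.1408.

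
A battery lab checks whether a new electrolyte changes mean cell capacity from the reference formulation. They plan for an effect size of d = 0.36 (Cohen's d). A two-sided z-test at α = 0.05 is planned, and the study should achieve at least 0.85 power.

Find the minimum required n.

n = 70

For power 0.85 need Φ(δ − z_{0.025}) = 0.85, so δ = z_{0.025} + z_{0.15} = 1.960 + 1.036 = 2.996.
(Ignoring the negligible lower-tail rejection probability gives the usual closed-form inversion.)
δ = d·√n ⇒ n = (δ/d)² = (2.996 / 0.36)² = 69.28.
Round up to the next whole unit.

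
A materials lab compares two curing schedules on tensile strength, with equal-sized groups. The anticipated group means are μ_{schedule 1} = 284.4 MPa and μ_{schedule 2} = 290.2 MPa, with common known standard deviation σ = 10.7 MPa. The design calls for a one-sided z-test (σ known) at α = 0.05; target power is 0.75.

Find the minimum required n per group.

n = 37 per group

Standardized effect: d = |μ_{schedule 1} − μ_{schedule 2}| / σ = |284.4 − 290.2| / 10.7 = 0.5421
For power 0.75 need Φ(δ − z_{0.05}) = 0.75, so δ = z_{0.05} + z_{0.25} = 1.645 + 0.674 = 2.319.
δ = d·√(n/2) ⇒ n = 2(δ/d)² = 2 × (2.319 / 0.5421)² = 36.62.
Round up to the next whole unit.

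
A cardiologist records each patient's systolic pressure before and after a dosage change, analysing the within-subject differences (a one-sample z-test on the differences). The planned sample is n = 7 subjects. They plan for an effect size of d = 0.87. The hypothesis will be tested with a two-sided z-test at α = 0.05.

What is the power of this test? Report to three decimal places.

Noncentrality parameter: δ = d·√n = 0.87 × √7 = 2.3018
Critical value for a two-sided test at α = 0.05: z_{α/2} = 1.960.
Power = Φ(δ − 1.960) + Φ(−δ − 1.960) = Φ(0.342) + Φ(-4.262) = 0.6338 + 0.0000 = 0.6338.

Power ≈ 0.634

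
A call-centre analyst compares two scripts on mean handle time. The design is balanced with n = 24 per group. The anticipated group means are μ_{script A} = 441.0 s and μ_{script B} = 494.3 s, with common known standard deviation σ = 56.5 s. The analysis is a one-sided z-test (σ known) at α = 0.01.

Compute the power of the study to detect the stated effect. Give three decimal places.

Standardized effect: d = |μ_{script A} − μ_{script B}| / σ = |441.0 − 494.3| / 56.5 = 0.9434
Noncentrality parameter: δ = d·√(n/2) = 0.9434 × √(24/2) = 3.2679
One-sided α = 0.01 → critical value z_{0.01} = 2.326.
Power = P(Z > 2.326 − δ) = Φ(0.942) = 0.8268.

Power ≈ 0.827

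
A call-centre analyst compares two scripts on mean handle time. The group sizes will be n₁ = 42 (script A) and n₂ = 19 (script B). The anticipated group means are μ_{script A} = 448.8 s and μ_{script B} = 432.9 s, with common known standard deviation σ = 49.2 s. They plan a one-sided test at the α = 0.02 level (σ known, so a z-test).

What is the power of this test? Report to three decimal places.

Standardized effect: d = |μ_{script A} − μ_{script B}| / σ = |448.8 − 432.9| / 49.2 = 0.3232
Noncentrality parameter: λ = d / √(1/n₁ + 1/n₂) = 0.3232 / √(1/42 + 1/19) = 1.1689
One-sided α = 0.02 → critical value z_{0.02} = 2.054.
Power = P(Z > 2.054 − λ) = Φ(-0.885) = 0.1881.

Power ≈ 0.188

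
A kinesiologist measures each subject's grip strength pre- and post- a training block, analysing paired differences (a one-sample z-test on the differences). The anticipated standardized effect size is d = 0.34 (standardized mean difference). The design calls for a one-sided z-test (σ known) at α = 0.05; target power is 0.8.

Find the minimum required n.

n = 54

For power 0.8 need Φ(δ − z_{0.05}) = 0.8, so δ = z_{0.05} + z_{0.20} = 1.645 + 0.842 = 2.486.
δ = d·√n ⇒ n = (δ/d)² = (2.486 / 0.34)² = 53.48.
Rounding up, n = 54.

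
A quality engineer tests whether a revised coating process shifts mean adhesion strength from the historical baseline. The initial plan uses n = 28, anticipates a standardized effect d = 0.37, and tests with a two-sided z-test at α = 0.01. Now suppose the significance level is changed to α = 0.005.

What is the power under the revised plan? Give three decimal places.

δ = d·√n = 0.37 × √28 = 1.9579 (unchanged). New critical value: z_{0.0025} = 2.807.
Revised power = Φ(δ − 2.807) + Φ(−δ − 2.807) = Φ(-0.849) + Φ(-4.765) = 0.1979 + 0.0000 = 0.1979.

Power ≈ 0.198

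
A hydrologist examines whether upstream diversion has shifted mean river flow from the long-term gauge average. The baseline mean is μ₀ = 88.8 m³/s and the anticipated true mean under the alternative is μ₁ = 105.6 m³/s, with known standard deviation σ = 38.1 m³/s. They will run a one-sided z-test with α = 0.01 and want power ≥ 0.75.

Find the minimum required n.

n = 47

Standardized effect: d = |μ₁ − μ₀| / σ = |105.6 − 88.8| / 38.1 = 0.4409
Set Φ(δ − 2.326) = 0.75; then δ − 2.326 = Φ⁻¹(0.75) = 0.674, giving δ = 3.001.
δ = d·√n ⇒ n = (δ/d)² = (3.001 / 0.4409)² = 46.31.
Rounding up, n = 47.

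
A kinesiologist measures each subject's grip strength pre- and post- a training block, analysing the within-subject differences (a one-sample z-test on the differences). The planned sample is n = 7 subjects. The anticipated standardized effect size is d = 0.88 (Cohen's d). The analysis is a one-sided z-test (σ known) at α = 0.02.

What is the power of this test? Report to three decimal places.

Power ≈ 0.608

Noncentrality parameter: δ = d·√n = 0.88 × √7 = 2.3283
One-sided α = 0.02 → critical value z_{0.02} = 2.054.
Power = Φ(δ − 2.054) = Φ(0.275) = 0.6082.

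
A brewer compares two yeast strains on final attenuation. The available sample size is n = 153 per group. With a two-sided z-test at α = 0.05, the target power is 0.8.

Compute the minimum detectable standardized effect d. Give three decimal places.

Required noncentrality: δ = z_{0.025} + z_{0.20} = 1.960 + 0.842 = 2.802.
(The second rejection-region term Φ(−δ − z_{α/2}) is negligible and dropped.)
δ = d·√(n/2) ⇒ d = δ/√(n/2) = 2.802/√(153/2) = 0.3203.

d ≈ 0.320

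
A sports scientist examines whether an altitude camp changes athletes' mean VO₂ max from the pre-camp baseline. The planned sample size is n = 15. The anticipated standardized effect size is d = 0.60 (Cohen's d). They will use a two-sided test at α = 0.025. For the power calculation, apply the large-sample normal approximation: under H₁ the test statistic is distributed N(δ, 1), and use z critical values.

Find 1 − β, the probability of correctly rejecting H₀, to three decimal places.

Power ≈ 0.533

Noncentrality parameter: δ = d·√n = 0.60 × √15 = 2.3238
Critical value for a two-sided test at α = 0.025: z_{α/2} = 2.241.
Power = Φ(δ − 2.241) + Φ(−δ − 2.241) = Φ(0.082) + Φ(-4.565) = 0.5328 + 0.0000 = 0.5328.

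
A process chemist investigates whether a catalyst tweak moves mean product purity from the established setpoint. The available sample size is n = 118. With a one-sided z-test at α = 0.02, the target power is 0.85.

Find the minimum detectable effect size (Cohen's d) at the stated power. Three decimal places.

d ≈ 0.284

Required noncentrality: δ = z_{0.02} + z_{0.15} = 2.054 + 1.036 = 3.090.
δ = d·√n ⇒ d = δ/√n = 3.090/√118 = 0.2845.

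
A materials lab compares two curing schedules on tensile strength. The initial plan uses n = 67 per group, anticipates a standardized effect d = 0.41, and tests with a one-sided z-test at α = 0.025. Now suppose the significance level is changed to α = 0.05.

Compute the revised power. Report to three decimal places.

δ = d·√(n/2) = 0.41 × √(67/2) = 2.3730 (unchanged). New critical value: z_{0.05} = 1.645.
Revised power = Φ(δ − 1.645) = Φ(0.728) = 0.7668.

Power ≈ 0.767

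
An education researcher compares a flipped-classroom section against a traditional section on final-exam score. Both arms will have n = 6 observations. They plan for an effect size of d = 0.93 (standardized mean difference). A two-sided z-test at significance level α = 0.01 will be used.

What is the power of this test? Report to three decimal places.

Power ≈ 0.167

Noncentrality parameter: δ = d·√(n/2) = 0.93 × √(6/2) = 1.6108
Critical value for a two-sided test at α = 0.01: z_{α/2} = 2.576.
Power = Φ(δ − 2.576) + Φ(−δ − 2.576) = Φ(-0.965) + Φ(-4.187) = 0.1673 + 0.0000 = 0.1673.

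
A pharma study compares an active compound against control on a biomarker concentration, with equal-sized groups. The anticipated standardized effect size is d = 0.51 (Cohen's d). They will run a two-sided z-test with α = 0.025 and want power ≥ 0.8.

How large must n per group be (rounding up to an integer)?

n = 74 per group

For power 0.8 need Φ(δ − z_{0.0125}) = 0.8, so δ = z_{0.0125} + z_{0.20} = 2.241 + 0.842 = 3.083.
(For δ > 0 the lower-tail rejection region contributes negligibly to power, so the one-term inversion is standard.)
δ = d·√(n/2) ⇒ n = 2(δ/d)² = 2 × (3.083 / 0.51)² = 73.09.
Rounding up, n = 74 per group.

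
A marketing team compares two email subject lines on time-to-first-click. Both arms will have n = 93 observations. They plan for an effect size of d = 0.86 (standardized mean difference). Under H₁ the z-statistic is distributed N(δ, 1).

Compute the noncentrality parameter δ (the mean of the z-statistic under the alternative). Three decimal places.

The noncentrality parameter scales effect size by the design's sample-size factor: δ = d·√(n/2) = 0.86 × √(93/2) = 5.8644

δ ≈ 5.864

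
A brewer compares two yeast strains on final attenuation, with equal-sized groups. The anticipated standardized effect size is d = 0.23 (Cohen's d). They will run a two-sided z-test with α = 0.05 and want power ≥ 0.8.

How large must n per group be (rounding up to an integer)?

n = 297 per group

For power 0.8 need Φ(δ − z_{0.025}) = 0.8, so δ = z_{0.025} + z_{0.20} = 1.960 + 0.842 = 2.802.
(For δ > 0 the lower-tail rejection region contributes negligibly to power, so the one-term inversion is standard.)
δ = d·√(n/2) ⇒ n = 2(δ/d)² = 2 × (2.802 / 0.23)² = 296.74.
Rounding up, n = 297 per group.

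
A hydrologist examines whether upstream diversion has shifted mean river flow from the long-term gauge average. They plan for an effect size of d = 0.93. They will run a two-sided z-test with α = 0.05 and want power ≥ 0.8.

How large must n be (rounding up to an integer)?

n = 10

For power 0.8 need Φ(δ − z_{0.025}) = 0.8, so δ = z_{0.025} + z_{0.20} = 1.960 + 0.842 = 2.802.
(For δ > 0 the lower-tail rejection region contributes negligibly to power, so the one-term inversion is standard.)
δ = d·√n ⇒ n = (δ/d)² = (2.802 / 0.93)² = 9.07.
Round up to the next whole unit.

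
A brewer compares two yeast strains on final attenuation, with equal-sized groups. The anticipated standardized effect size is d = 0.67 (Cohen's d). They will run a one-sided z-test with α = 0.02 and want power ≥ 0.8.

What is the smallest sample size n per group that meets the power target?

n = 38 per group

Set Φ(δ − 2.054) = 0.8; then δ − 2.054 = Φ⁻¹(0.8) = 0.842, giving δ = 2.895.
δ = d·√(n/2) ⇒ n = 2(δ/d)² = 2 × (2.895 / 0.67)² = 37.35.
Rounding up, n = 38 per group.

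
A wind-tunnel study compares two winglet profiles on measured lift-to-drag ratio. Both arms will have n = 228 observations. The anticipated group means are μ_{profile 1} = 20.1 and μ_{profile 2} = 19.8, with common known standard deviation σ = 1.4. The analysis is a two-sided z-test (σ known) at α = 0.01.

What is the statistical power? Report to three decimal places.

Standardized effect: d = |μ_{profile 1} − μ_{profile 2}| / σ = |20.1 − 19.8| / 1.4 = 0.2143
Noncentrality parameter: δ = d·√(n/2) = 0.2143 × √(228/2) = 2.2879
Two-sided α = 0.01 → critical value z_{0.005} = 2.576.
Power = Φ(δ − 2.576) + Φ(−δ − 2.576) = Φ(-0.288) + Φ(-4.864) = 0.3867 + 0.0000 = 0.3867.

Power ≈ 0.387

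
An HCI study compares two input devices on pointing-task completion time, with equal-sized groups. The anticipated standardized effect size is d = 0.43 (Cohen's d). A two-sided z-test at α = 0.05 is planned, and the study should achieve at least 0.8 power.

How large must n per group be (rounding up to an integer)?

For power 0.8 need Φ(δ − z_{0.025}) = 0.8, so δ = z_{0.025} + z_{0.20} = 1.960 + 0.842 = 2.802.
(For δ > 0 the lower-tail rejection region contributes negligibly to power, so the one-term inversion is standard.)
δ = d·√(n/2) ⇒ n = 2(δ/d)² = 2 × (2.802 / 0.43)² = 84.90.
Round up to the next whole unit.

n = 85 per group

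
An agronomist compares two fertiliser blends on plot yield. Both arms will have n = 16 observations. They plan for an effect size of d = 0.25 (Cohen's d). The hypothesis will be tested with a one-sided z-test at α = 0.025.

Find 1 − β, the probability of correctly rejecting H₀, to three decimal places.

Noncentrality parameter: δ = d·√(n/2) = 0.25 × √(16/2) = 0.7071
One-sided α = 0.025 → critical value z_{0.025} = 1.960.
Power = P(Z > 1.960 − δ) = Φ(-1.253) = 0.1051.

Power ≈ 0.105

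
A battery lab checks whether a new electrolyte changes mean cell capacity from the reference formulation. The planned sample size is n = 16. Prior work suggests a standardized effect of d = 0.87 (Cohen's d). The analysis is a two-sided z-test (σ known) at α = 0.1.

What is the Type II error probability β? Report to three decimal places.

Noncentrality parameter: δ = d·√n = 0.87 × √16 = 3.4800
Critical value for a two-sided test at α = 0.1: z_{α/2} = 1.645.
Power = Φ(δ − 1.645) + Φ(−δ − 1.645) = Φ(1.835) + Φ(-5.125) = 0.9668 + 0.0000 = 0.9668.
Type II error: β = 1 − power = 1 − 0.9668 = 0.0332.

β ≈ 0.033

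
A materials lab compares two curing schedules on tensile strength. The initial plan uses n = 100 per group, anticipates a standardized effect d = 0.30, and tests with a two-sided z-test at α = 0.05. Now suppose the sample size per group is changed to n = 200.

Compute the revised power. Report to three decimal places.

With n = 200 per group: δ = d·√(n/2) = 0.30 × √(200/2) = 3.0000. Critical value z_{0.025} = 1.960.
Revised power = Φ(δ − 1.960) + Φ(−δ − 1.960) = Φ(1.040) + Φ(-4.960) = 0.8508 + 0.0000 = 0.8508.

Power ≈ 0.851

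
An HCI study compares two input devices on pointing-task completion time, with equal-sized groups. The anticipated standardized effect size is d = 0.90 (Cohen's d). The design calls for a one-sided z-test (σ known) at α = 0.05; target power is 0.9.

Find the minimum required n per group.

For power 0.9 need Φ(δ − z_{0.05}) = 0.9, so δ = z_{0.05} + z_{0.10} = 1.645 + 1.282 = 2.926.
δ = d·√(n/2) ⇒ n = 2(δ/d)² = 2 × (2.926 / 0.90)² = 21.15.
Rounding up, n = 22 per group.

n = 22 per group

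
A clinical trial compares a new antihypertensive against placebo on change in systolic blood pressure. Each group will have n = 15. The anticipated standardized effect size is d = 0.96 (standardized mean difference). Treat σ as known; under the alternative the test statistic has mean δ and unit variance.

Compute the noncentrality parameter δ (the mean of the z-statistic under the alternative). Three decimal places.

δ ≈ 2.629

δ = d·√(n/2) = 0.96 × √(15/2) = 2.6291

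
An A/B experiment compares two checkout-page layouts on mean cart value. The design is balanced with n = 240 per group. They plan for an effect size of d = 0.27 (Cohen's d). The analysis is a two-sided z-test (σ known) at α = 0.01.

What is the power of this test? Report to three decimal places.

Noncentrality parameter: λ = d·√(n/2) = 0.27 × √(240/2) = 2.9577
Critical value for a two-sided test at α = 0.01: z_{α/2} = 2.576.
Power = Φ(λ − 2.576) + Φ(−λ − 2.576) = Φ(0.382) + Φ(-5.534) = 0.6487 + 0.0000 = 0.6487.

Power ≈ 0.649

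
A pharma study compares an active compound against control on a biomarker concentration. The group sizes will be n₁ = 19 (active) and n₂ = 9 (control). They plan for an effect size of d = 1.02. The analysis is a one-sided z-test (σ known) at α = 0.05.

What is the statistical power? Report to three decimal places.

Power ≈ 0.809

Noncentrality parameter: δ = d / √(1/n₁ + 1/n₂) = 1.02 / √(1/19 + 1/9) = 2.5207
One-sided α = 0.05 → critical value z_{0.05} = 1.645.
Power = P(Z > 1.645 − δ) = Φ(0.876) = 0.8094.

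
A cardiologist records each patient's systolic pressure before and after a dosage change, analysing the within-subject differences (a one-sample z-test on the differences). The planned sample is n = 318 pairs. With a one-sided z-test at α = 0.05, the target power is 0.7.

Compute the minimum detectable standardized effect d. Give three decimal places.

Required noncentrality: δ = z_{0.05} + z_{0.30} = 1.645 + 0.524 = 2.169.
δ = d·√n ⇒ d = δ/√n = 2.169/√318 = 0.1216.

d ≈ 0.122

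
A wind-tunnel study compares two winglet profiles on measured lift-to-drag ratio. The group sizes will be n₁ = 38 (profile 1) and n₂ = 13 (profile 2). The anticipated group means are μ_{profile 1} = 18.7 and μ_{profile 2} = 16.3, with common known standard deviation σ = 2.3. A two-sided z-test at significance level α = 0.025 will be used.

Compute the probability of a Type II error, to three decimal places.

Standardized effect: d = |μ_{profile 1} − μ_{profile 2}| / σ = |18.7 − 16.3| / 2.3 = 1.0435
Noncentrality parameter: δ = d / √(1/n₁ + 1/n₂) = 1.0435 / √(1/38 + 1/13) = 3.2476
Critical value for a two-sided test at α = 0.025: z_{α/2} = 2.241.
Power = Φ(δ − 2.241) + Φ(−δ − 2.241) = Φ(1.006) + Φ(-5.489) = 0.8428 + 0.0000 = 0.8428.
Type II error: β = 1 − power = 1 − 0.8428 = 0.1572.

β ≈ 0.157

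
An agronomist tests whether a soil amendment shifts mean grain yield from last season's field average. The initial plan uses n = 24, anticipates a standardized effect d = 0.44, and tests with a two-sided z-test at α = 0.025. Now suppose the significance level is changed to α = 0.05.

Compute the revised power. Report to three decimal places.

δ = d·√n = 0.44 × √24 = 2.1556 (unchanged). New critical value: z_{0.025} = 1.960.
Revised power = Φ(δ − 1.960) + Φ(−δ − 1.960) = Φ(0.196) + Φ(-4.116) = 0.5775 + 0.0000 = 0.5776.

Power ≈ 0.578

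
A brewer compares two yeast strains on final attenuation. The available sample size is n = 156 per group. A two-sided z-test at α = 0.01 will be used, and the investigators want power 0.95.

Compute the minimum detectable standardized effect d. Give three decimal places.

Need Φ(δ − 2.576) = 0.95, so δ = 2.576 + 1.645 = 4.221.
(The second rejection-region term Φ(−δ − z_{α/2}) is negligible and dropped.)
δ = d·√(n/2) ⇒ d = δ/√(n/2) = 4.221/√(156/2) = 0.4779.

d ≈ 0.478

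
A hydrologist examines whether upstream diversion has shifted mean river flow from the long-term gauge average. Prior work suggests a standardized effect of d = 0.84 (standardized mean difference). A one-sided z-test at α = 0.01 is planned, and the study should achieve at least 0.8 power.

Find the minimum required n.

n = 15

Set Φ(δ − 2.326) = 0.8; then δ − 2.326 = Φ⁻¹(0.8) = 0.842, giving δ = 3.168.
δ = d·√n ⇒ n = (δ/d)² = (3.168 / 0.84)² = 14.22.
Rounding up, n = 15.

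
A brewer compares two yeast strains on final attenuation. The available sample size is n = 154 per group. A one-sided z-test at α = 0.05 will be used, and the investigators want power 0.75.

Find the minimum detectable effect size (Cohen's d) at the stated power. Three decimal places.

d ≈ 0.264

Required noncentrality: δ = z_{0.05} + z_{0.25} = 1.645 + 0.674 = 2.319.
δ = d·√(n/2) ⇒ d = δ/√(n/2) = 2.319/√(154/2) = 0.2643.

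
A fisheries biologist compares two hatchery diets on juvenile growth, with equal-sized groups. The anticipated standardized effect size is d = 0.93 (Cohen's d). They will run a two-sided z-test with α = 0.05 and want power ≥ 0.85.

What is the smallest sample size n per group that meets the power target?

For power 0.85 need Φ(δ − z_{0.025}) = 0.85, so δ = z_{0.025} + z_{0.15} = 1.960 + 1.036 = 2.996.
(The Φ(−δ − z_{α/2}) term is vanishingly small for δ > 0 and is dropped in the standard sample-size formula.)
δ = d·√(n/2) ⇒ n = 2(δ/d)² = 2 × (2.996 / 0.93)² = 20.76.
Rounding up, n = 21 per group.

n = 21 per group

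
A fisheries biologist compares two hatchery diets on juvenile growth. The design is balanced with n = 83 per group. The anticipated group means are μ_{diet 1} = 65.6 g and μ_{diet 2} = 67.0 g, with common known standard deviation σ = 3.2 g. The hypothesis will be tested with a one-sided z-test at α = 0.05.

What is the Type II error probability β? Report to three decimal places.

β ≈ 0.120

Standardized effect: d = |μ_{diet 1} − μ_{diet 2}| / σ = |65.6 − 67.0| / 3.2 = 0.4375
Noncentrality parameter: δ = d·√(n/2) = 0.4375 × √(83/2) = 2.8184
Critical value for a one-sided test at α = 0.05: z_α = 1.645.
Power = P(Z > 1.645 − δ) = Φ(1.174) = 0.8797.
Type II error: β = 1 − power = 1 − 0.8797 = 0.1203.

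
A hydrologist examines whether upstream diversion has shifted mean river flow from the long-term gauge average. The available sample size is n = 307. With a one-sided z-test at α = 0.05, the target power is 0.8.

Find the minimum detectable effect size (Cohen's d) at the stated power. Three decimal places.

d ≈ 0.142

Required noncentrality: δ = z_{0.05} + z_{0.20} = 1.645 + 0.842 = 2.486.
δ = d·√n ⇒ d = δ/√n = 2.486/√307 = 0.1419.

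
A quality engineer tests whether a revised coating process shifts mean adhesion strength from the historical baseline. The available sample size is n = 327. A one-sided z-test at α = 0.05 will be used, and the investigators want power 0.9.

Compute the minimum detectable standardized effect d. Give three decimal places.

d ≈ 0.162

Required noncentrality: δ = z_{0.05} + z_{0.10} = 1.645 + 1.282 = 2.926.
δ = d·√n ⇒ d = δ/√n = 2.926/√327 = 0.1618.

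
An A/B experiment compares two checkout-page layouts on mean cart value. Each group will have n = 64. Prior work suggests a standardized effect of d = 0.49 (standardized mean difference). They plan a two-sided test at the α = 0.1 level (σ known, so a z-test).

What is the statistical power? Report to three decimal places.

Power ≈ 0.870

Noncentrality parameter: δ = d·√(n/2) = 0.49 × √(64/2) = 2.7719
Critical value for a two-sided test at α = 0.1: z_{α/2} = 1.645.
Power = Φ(δ − 1.645) + Φ(−δ − 1.645) = Φ(1.127) + Φ(-4.417) = 0.8701 + 0.0000 = 0.8701.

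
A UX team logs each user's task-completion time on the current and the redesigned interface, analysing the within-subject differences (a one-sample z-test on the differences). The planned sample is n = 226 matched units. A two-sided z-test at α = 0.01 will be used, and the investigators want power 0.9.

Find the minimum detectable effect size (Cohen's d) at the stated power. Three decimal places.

d ≈ 0.257

Required noncentrality: δ = z_{0.005} + z_{0.10} = 2.576 + 1.282 = 3.857.
(The second rejection-region term Φ(−δ − z_{α/2}) is negligible and dropped.)
δ = d·√n ⇒ d = δ/√n = 3.857/√226 = 0.2566.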